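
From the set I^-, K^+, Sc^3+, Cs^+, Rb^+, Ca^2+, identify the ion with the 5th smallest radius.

Cs^+

Electron counts and nuclear charges: Sc^3+ has 18 e⁻ (Z=21), Ca^2+ has 18 e⁻ (Z=20), K^+ has 18 e⁻ (Z=19), Rb^+ has 36 e⁻ (Z=37), Cs^+ has 54 e⁻ (Z=55), I^- has 54 e⁻ (Z=53). Sc^3+ < Ca^2+ (isoelectronic, higher Z=21 is smaller); Ca^2+ < K^+ (isoelectronic, higher Z=20 is smaller); K^+ < Rb^+ (same group, period 4 vs 5); Rb^+ < Cs^+ (same group, period 5 vs 6); Cs^+ < I^- (isoelectronic, higher Z=55 is smaller).
That gives Sc^3+ < Ca^2+ < K^+ < Rb^+ < Cs^+ < I^-. From the smallest end, number 5 is Cs^+.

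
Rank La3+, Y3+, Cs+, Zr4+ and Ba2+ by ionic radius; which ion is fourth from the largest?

Work out protons and electrons: Zr4+: 36 e⁻, Z=40, Y3+: 36 e⁻, Z=39, La3+: 54 e⁻, Z=57, Ba2+: 54 e⁻, Z=56, Cs+: 54 e⁻, Z=55. Zr4+ < Y3+ (isoelectronic, higher Z=40 is smaller); Y3+ < La3+ (same group, 1 shell fewer); La3+ < Ba2+ (both 54 e⁻, Z=57>56); Ba2+ < Cs+ (isoelectronic, higher Z=56 is smaller).
That gives Zr4+ < Y3+ < La3+ < Ba2+ < Cs+. From the largest end, number 4 is Y3+.

Y3+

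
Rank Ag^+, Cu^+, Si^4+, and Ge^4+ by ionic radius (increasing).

Si^4+ < Ge^4+ < Cu^+ < Ag^+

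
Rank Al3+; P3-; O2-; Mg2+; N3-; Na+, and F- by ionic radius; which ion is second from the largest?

N3-

Electron counts and nuclear charges: Al3+ has 10 e⁻ (Z=13), Mg2+ has 10 e⁻ (Z=12), Na+ has 10 e⁻ (Z=11), F- has 10 e⁻ (Z=9), O2- has 10 e⁻ (Z=8), N3- has 10 e⁻ (Z=7), P3- has 18 e⁻ (Z=15). Al3+ < Mg2+ (isoelectronic, higher Z=13 is smaller); Mg2+ < Na+ (isoelectronic, higher Z=12 is smaller); Na+ < F- (both 10 e⁻, Z=11>9); F- < O2- (isoelectronic, higher Z=9 is smaller); O2- < N3- (isoelectronic, higher Z=8 is smaller); N3- < P3- (same group, 1 shell fewer).
So the order is Al3+ < Mg2+ < Na+ < F- < O2- < N3- < P3-; the 2nd-largest ion is N3-.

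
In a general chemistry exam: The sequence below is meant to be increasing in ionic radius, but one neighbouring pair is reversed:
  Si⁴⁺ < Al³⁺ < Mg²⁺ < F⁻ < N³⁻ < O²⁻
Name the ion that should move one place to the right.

N³⁻

Check each adjacent pair. N³⁻ and O²⁻ are reversed: they are isoelectronic (10 e⁻) and O has more protons than N (8 vs 7), making O²⁻ smaller. No other neighbouring pair contradicts the periodic trends, so N³⁻ is the ion listed too early.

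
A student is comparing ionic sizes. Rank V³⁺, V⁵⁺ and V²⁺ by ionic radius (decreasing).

V²⁺ > V³⁺ > V⁵⁺

These are all V ions. Removing more electrons (higher positive charge) pulls the remaining electrons in closer, so V⁵⁺ is smallest and V²⁺ is largest.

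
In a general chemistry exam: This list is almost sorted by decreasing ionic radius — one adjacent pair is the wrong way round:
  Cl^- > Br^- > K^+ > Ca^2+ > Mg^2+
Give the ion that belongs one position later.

The pair Cl^-, Br^- is the wrong way round — same group and charge — period 3 sits above period 4, so Cl^- is smaller. All other adjacent pairs agree with periodic trends, so Cl^- is the misplaced ion.

Cl^-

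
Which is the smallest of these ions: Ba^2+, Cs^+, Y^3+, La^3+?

Tabulating Z and e⁻: Y^3+: 36 e⁻, Z=39, La^3+: 54 e⁻, Z=57, Ba^2+: 54 e⁻, Z=56, Cs^+: 54 e⁻, Z=55. Y^3+ < La^3+ (same group, period 5 vs 6); La^3+ < Ba^2+ (isoelectronic, higher Z=57 is smaller); Ba^2+ < Cs^+ (isoelectronic, higher Z=56 is smaller).

Y^3+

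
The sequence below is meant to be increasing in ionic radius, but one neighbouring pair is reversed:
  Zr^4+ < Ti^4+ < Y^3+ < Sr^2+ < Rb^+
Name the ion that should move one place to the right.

Zr^4+

Check each adjacent pair. Zr^4+ and Ti^4+ are reversed: both in group 4 with the same charge; Ti^4+ (period 4) has the smaller radius. No other neighbouring pair contradicts the periodic trends, so Zr^4+ is the ion listed too early.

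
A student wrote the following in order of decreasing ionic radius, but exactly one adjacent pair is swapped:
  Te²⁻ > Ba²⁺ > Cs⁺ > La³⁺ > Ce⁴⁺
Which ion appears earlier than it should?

Check each adjacent pair. Ba²⁺ and Cs⁺ are reversed: Ba²⁺ and Cs⁺ share 54 electrons; the higher nuclear charge on Ba (Z=56) contracts it more, so Ba²⁺ < Cs⁺. No other neighbouring pair contradicts the periodic trends, so Ba²⁺ is the ion listed too early.

Ba²⁺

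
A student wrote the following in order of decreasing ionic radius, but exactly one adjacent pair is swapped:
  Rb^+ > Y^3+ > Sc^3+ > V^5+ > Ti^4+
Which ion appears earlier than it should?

Compare adjacent ions: V^5+ and Ti^4+ share 18 electrons; the higher nuclear charge on V (Z=23) contracts it more, so V^5+ < Ti^4+ — yet in this decreasing list V^5+ sits before Ti^4+. Nothing else is reversed, so V^5+ should move one place to the right.

V^5+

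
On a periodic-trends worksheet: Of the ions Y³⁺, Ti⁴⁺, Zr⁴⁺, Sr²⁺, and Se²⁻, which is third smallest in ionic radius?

Y³⁺

Work out protons and electrons: Ti⁴⁺ has 18 e⁻ (Z=22), Zr⁴⁺ has 36 e⁻ (Z=40), Y³⁺ has 36 e⁻ (Z=39), Sr²⁺ has 36 e⁻ (Z=38), Se²⁻ has 36 e⁻ (Z=34). Ti⁴⁺ < Zr⁴⁺ (same group, period 4 vs 5); Zr⁴⁺ < Y³⁺ (both 36 e⁻, Z=40>39); Y³⁺ < Sr²⁺ (isoelectronic, higher Z=39 is smaller); Sr²⁺ < Se²⁻ (both 36 e⁻, Z=38>34).
Full ascending order: Ti⁴⁺ < Zr⁴⁺ < Y³⁺ < Sr²⁺ < Se²⁻. Counting from the smallest, position 3 is Y³⁺.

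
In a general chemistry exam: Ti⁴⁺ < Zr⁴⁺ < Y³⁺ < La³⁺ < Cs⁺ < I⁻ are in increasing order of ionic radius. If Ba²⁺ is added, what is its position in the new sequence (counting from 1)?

5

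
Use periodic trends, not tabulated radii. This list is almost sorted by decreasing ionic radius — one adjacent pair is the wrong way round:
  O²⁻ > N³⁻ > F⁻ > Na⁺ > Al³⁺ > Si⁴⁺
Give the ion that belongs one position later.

Check each adjacent pair. O²⁻ and N³⁻ are reversed: O²⁻ and N³⁻ share 10 electrons; the higher nuclear charge on O (Z=8) contracts it more, so O²⁻ < N³⁻. No other neighbouring pair contradicts the periodic trends, so O²⁻ is the ion listed too early.

O²⁻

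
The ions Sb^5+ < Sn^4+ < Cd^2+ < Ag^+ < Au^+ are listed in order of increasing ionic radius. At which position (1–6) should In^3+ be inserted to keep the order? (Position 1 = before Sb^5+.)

First list Z and electron count for each: Sb^5+ (Z=51, 46 e⁻), Sn^4+ (Z=50, 46 e⁻), In^3+ (Z=49, 46 e⁻), Cd^2+ (Z=48, 46 e⁻), Ag^+ (Z=47, 46 e⁻), Au^+ (Z=79, 78 e⁻). Sb^5+ < Sn^4+ (isoelectronic, higher Z=51 is smaller); Sn^4+ < In^3+ (both 46 e⁻, Z=50>49); In^3+ < Cd^2+ (isoelectronic, higher Z=49 is smaller); Cd^2+ < Ag^+ (both 46 e⁻, Z=48>47); Ag^+ < Au^+ (same group, 1 shell fewer).
Putting In^3+ in gives Sb^5+ < Sn^4+ < In^3+ < Cd^2+ < Ag^+ < Au^+; it lands at slot 3.

3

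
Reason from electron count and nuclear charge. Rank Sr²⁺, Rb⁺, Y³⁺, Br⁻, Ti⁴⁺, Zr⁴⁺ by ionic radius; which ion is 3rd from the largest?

First list Z and electron count for each: Ti⁴⁺: 18 e⁻, Z=22, Zr⁴⁺: 36 e⁻, Z=40, Y³⁺: 36 e⁻, Z=39, Sr²⁺: 36 e⁻, Z=38, Rb⁺: 36 e⁻, Z=37, Br⁻: 36 e⁻, Z=35. Ti⁴⁺ < Zr⁴⁺ (same group, period 4 vs 5); Zr⁴⁺ < Y³⁺ (both 36 e⁻, Z=40>39); Y³⁺ < Sr²⁺ (isoelectronic, higher Z=39 is smaller); Sr²⁺ < Rb⁺ (both 36 e⁻, Z=38>37); Rb⁺ < Br⁻ (both 36 e⁻, Z=37>35).
Full ascending order: Ti⁴⁺ < Zr⁴⁺ < Y³⁺ < Sr²⁺ < Rb⁺ < Br⁻. Counting from the largest, position 3 is Sr²⁺.

Sr²⁺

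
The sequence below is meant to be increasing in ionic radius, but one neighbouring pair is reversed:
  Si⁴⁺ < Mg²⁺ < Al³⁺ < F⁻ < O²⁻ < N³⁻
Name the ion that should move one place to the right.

Mg²⁺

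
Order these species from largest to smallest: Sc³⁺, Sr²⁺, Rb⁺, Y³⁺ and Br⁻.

Sc³⁺: 18 e⁻, Z=21, Y³⁺: 36 e⁻, Z=39, Sr²⁺: 36 e⁻, Z=38, Rb⁺: 36 e⁻, Z=37, Br⁻: 36 e⁻, Z=35. Sc³⁺ < Y³⁺ (same group, 1 shell fewer); Y³⁺ < Sr²⁺ (both 36 e⁻, Z=39>38); Sr²⁺ < Rb⁺ (both 36 e⁻, Z=38>37); Rb⁺ < Br⁻ (isoelectronic, higher Z=37 is smaller).

Br⁻ > Rb⁺ > Sr²⁺ > Y³⁺ > Sc³⁺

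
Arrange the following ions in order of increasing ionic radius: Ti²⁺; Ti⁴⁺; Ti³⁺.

Ti⁴⁺ < Ti³⁺ < Ti²⁺

Same element, different charge: the more highly charged cation has fewer electrons and a greater effective nuclear charge per electron, making Ti⁴⁺ the smallest.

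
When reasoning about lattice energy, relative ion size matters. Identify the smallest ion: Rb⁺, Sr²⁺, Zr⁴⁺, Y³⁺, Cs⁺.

Zr⁴⁺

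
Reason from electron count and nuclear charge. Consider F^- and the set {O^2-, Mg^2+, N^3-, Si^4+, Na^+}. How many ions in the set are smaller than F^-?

All of these have 10 electrons (isoelectronic). With the same electron cloud, the ion with the most protons pulls it in tightest. Nuclear charges: Si^4+ (Z=14), Mg^2+ (Z=12), Na^+ (Z=11), F^- (Z=9), O^2- (Z=8), N^3- (Z=7). Highest Z is smallest.
Ordering all of them (including F^-) by radius gives Si^4+ < Mg^2+ < Na^+ < F^- < O^2- < N^3-. Count: 3.

3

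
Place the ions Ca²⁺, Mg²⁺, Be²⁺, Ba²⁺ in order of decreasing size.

Ba²⁺ > Ca²⁺ > Mg²⁺ > Be²⁺

All are in the same group with charge +2. Radius grows down the group as n (the outermost shell) increases.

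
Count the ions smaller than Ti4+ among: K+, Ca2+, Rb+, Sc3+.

0

Ti4+ has 18 e⁻ (Z=22), Sc3+ has 18 e⁻ (Z=21), Ca2+ has 18 e⁻ (Z=20), K+ has 18 e⁻ (Z=19), Rb+ has 36 e⁻ (Z=37). Ti4+ < Sc3+ (isoelectronic, higher Z=22 is smaller); Sc3+ < Ca2+ (both 18 e⁻, Z=21>20); Ca2+ < K+ (both 18 e⁻, Z=20>19); K+ < Rb+ (same group, period 4 vs 5).
Placing each against Ti4+: smaller — none; larger — Sc3+, Ca2+, K+, Rb+. That's 0.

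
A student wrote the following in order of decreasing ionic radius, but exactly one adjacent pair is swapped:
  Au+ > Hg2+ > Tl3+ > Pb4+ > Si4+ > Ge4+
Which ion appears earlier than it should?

Check each adjacent pair. Si4+ and Ge4+ are reversed: same group and charge — period 3 sits above period 4, so Si4+ is smaller. No other neighbouring pair contradicts the periodic trends, so Si4+ is the ion listed too early.

Si4+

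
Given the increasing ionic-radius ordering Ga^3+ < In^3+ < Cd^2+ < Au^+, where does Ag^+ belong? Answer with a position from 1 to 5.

4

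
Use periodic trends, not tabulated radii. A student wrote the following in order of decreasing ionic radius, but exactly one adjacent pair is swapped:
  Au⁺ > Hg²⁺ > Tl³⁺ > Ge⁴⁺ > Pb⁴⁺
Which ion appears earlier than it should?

Ge⁴⁺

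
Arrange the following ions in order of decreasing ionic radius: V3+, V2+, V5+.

V2+ > V3+ > V5+

These are all V ions. Removing more electrons (higher positive charge) pulls the remaining electrons in closer, so V5+ is smallest and V2+ is largest.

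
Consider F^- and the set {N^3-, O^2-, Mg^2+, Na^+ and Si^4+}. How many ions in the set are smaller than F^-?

Each ion has 10 electrons. The ranking follows nuclear charge in reverse — greater Z gives a smaller radius. Si^4+ (Z=14), Mg^2+ (Z=12), Na^+ (Z=11), F^- (Z=9), O^2- (Z=8), N^3- (Z=7).
Placing each against F^-: smaller — Si^4+, Mg^2+, Na^+; larger — O^2-, N^3-. That's 3.

3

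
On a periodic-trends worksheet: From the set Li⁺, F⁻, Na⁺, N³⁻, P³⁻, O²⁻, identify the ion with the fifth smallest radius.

N³⁻

Li⁺ (Z=3, 2 e⁻), Na⁺ (Z=11, 10 e⁻), F⁻ (Z=9, 10 e⁻), O²⁻ (Z=8, 10 e⁻), N³⁻ (Z=7, 10 e⁻), P³⁻ (Z=15, 18 e⁻). Li⁺ < Na⁺ (same group, period 2 vs 3); Na⁺ < F⁻ (isoelectronic, higher Z=11 is smaller); F⁻ < O²⁻ (both 10 e⁻, Z=9>8); O²⁻ < N³⁻ (both 10 e⁻, Z=8>7); N³⁻ < P³⁻ (same group, 1 shell fewer).
Ordering: Li⁺ < Na⁺ < F⁻ < O²⁻ < N³⁻ < P³⁻. The fifth smallest is N³⁻.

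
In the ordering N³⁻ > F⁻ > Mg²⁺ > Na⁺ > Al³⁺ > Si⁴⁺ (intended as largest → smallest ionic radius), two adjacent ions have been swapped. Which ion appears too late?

Scanning neighbour by neighbour, only Mg²⁺/Na⁺ violates a trend: they are isoelectronic (10 e⁻) and Mg has more protons than Na (12 vs 11), making Mg²⁺ smaller. That makes Na⁺ the one sitting a position late relative to where it belongs.

Na⁺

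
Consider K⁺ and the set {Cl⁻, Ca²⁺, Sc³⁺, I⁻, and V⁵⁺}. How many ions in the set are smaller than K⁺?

Tabulating Z and e⁻: V⁵⁺ has 18 e⁻ (Z=23), Sc³⁺ has 18 e⁻ (Z=21), Ca²⁺ has 18 e⁻ (Z=20), K⁺ has 18 e⁻ (Z=19), Cl⁻ has 18 e⁻ (Z=17), I⁻ has 54 e⁻ (Z=53). V⁵⁺ < Sc³⁺ (isoelectronic, higher Z=23 is smaller); Sc³⁺ < Ca²⁺ (isoelectronic, higher Z=21 is smaller); Ca²⁺ < K⁺ (both 18 e⁻, Z=20>19); K⁺ < Cl⁻ (isoelectronic, higher Z=19 is smaller); Cl⁻ < I⁻ (same group, period 3 vs 5).
Overall: V⁵⁺ < Sc³⁺ < Ca²⁺ < K⁺ < Cl⁻ < I⁻. K⁺ has 3 below it and 2 above. Count: 3.

3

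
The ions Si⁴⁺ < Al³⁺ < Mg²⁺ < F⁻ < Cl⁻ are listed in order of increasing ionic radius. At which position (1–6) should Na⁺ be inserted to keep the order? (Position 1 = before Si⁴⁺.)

Electron counts and nuclear charges: Si⁴⁺ has 10 e⁻ (Z=14), Al³⁺ has 10 e⁻ (Z=13), Mg²⁺ has 10 e⁻ (Z=12), Na⁺ has 10 e⁻ (Z=11), F⁻ has 10 e⁻ (Z=9), Cl⁻ has 18 e⁻ (Z=17). Si⁴⁺ < Al³⁺ (isoelectronic, higher Z=14 is smaller); Al³⁺ < Mg²⁺ (isoelectronic, higher Z=13 is smaller); Mg²⁺ < Na⁺ (isoelectronic, higher Z=12 is smaller); Na⁺ < F⁻ (isoelectronic, higher Z=11 is smaller); F⁻ < Cl⁻ (same group, period 2 vs 3).
With Na⁺ included the full order is Si⁴⁺ < Al³⁺ < Mg²⁺ < Na⁺ < F⁻ < Cl⁻, so it takes position 4.

4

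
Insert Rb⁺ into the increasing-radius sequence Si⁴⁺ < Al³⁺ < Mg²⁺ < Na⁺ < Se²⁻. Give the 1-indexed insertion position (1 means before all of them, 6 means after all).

Tabulating Z and e⁻: Si⁴⁺ (Z=14, 10 e⁻), Al³⁺ (Z=13, 10 e⁻), Mg²⁺ (Z=12, 10 e⁻), Na⁺ (Z=11, 10 e⁻), Rb⁺ (Z=37, 36 e⁻), Se²⁻ (Z=34, 36 e⁻). Si⁴⁺ < Al³⁺ (both 10 e⁻, Z=14>13); Al³⁺ < Mg²⁺ (both 10 e⁻, Z=13>12); Mg²⁺ < Na⁺ (isoelectronic, higher Z=12 is smaller); Na⁺ < Rb⁺ (same group, 2 shells fewer); Rb⁺ < Se²⁻ (isoelectronic, higher Z=37 is smaller).
With Rb⁺ included the full order is Si⁴⁺ < Al³⁺ < Mg²⁺ < Na⁺ < Rb⁺ < Se²⁻, so it takes position 5.

5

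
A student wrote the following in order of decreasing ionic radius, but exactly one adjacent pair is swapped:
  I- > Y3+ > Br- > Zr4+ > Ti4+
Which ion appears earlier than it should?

The pair Y3+, Br- is the wrong way round — Y3+ and Br- share 36 electrons; the higher nuclear charge on Y (Z=39) contracts it more, so Y3+ < Br-. All other adjacent pairs agree with periodic trends, so Y3+ is the misplaced ion.

Y3+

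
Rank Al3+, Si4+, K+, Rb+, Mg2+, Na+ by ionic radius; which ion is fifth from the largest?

Al3+

Tabulating Z and e⁻: Si4+ (Z=14, 10 e⁻), Al3+ (Z=13, 10 e⁻), Mg2+ (Z=12, 10 e⁻), Na+ (Z=11, 10 e⁻), K+ (Z=19, 18 e⁻), Rb+ (Z=37, 36 e⁻). Si4+ < Al3+ (isoelectronic, higher Z=14 is smaller); Al3+ < Mg2+ (isoelectronic, higher Z=13 is smaller); Mg2+ < Na+ (both 10 e⁻, Z=12>11); Na+ < K+ (same group, period 3 vs 4); K+ < Rb+ (same group, 1 shell fewer).
Ordering: Si4+ < Al3+ < Mg2+ < Na+ < K+ < Rb+. The fifth largest is Al3+.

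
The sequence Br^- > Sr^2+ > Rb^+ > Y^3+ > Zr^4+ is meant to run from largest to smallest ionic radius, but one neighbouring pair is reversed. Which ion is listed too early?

Check each adjacent pair. Sr^2+ and Rb^+ are reversed: Sr^2+ and Rb^+ share 36 electrons; the higher nuclear charge on Sr (Z=38) contracts it more, so Sr^2+ < Rb^+. No other neighbouring pair contradicts the periodic trends, so Sr^2+ is the ion listed too early.

Sr^2+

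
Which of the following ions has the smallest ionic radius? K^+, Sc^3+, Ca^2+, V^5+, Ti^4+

Each ion has 18 electrons. The ranking follows nuclear charge in reverse — greater Z gives a smaller radius. V^5+ (Z=23), Ti^4+ (Z=22), Sc^3+ (Z=21), Ca^2+ (Z=20), K^+ (Z=19).

V^5+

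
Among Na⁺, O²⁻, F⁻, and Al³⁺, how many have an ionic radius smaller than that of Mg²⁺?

All of these have 10 electrons (isoelectronic). With the same electron cloud, the ion with the most protons pulls it in tightest. Nuclear charges: Al³⁺ (Z=13), Mg²⁺ (Z=12), Na⁺ (Z=11), F⁻ (Z=9), O²⁻ (Z=8). Highest Z is smallest.
Placing each against Mg²⁺: smaller — Al³⁺; larger — Na⁺, F⁻, O²⁻. So 1 is smaller.

1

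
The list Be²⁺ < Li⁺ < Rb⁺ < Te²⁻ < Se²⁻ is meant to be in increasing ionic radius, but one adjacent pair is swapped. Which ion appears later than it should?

Se²⁻

Scanning neighbour by neighbour, only Te²⁻/Se²⁻ violates a trend: Se²⁻ and Te²⁻ are in one column with the same charge; the lighter period-4 ion has one fewer shell and is smaller. That makes Se²⁻ the one sitting a position late relative to where it belongs.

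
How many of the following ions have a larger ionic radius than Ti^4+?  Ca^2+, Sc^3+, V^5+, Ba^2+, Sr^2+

V^5+: 18 e⁻, Z=23, Ti^4+: 18 e⁻, Z=22, Sc^3+: 18 e⁻, Z=21, Ca^2+: 18 e⁻, Z=20, Sr^2+: 36 e⁻, Z=38, Ba^2+: 54 e⁻, Z=56. V^5+ < Ti^4+ (isoelectronic, higher Z=23 is smaller); Ti^4+ < Sc^3+ (isoelectronic, higher Z=22 is smaller); Sc^3+ < Ca^2+ (isoelectronic, higher Z=21 is smaller); Ca^2+ < Sr^2+ (same group, 1 shell fewer); Sr^2+ < Ba^2+ (same group, period 5 vs 6).
Relative to Ti^4+, the ions that are larger are Sc^3+, Ca^2+, Sr^2+, Ba^2+. Count: 4.

4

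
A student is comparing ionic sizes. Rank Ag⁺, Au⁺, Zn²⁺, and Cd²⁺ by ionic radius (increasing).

First list Z and electron count for each: Zn²⁺: 28 e⁻, Z=30, Cd²⁺: 46 e⁻, Z=48, Ag⁺: 46 e⁻, Z=47, Au⁺: 78 e⁻, Z=79. Zn²⁺ < Cd²⁺ (same group, 1 shell fewer); Cd²⁺ < Ag⁺ (isoelectronic, higher Z=48 is smaller); Ag⁺ < Au⁺ (same group, period 5 vs 6).

Zn²⁺ < Cd²⁺ < Ag⁺ < Au⁺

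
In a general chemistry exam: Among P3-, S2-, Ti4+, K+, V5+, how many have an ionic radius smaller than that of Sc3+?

2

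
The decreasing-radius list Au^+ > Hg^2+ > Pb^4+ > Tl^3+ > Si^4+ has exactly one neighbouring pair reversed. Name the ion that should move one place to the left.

Scanning neighbour by neighbour, only Pb^4+/Tl^3+ violates a trend: they are isoelectronic (78 e⁻) and Pb has more protons than Tl (82 vs 81), making Pb^4+ smaller. That makes Tl^3+ the one sitting a position late relative to where it belongs.

Tl^3+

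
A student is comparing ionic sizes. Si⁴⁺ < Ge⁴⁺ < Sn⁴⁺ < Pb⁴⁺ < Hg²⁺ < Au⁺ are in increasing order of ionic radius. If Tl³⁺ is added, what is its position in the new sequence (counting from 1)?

Tabulating Z and e⁻: Si⁴⁺ (Z=14, 10 e⁻), Ge⁴⁺ (Z=32, 28 e⁻), Sn⁴⁺ (Z=50, 46 e⁻), Pb⁴⁺ (Z=82, 78 e⁻), Tl³⁺ (Z=81, 78 e⁻), Hg²⁺ (Z=80, 78 e⁻), Au⁺ (Z=79, 78 e⁻). Si⁴⁺ < Ge⁴⁺ (same group, period 3 vs 4); Ge⁴⁺ < Sn⁴⁺ (same group, period 4 vs 5); Sn⁴⁺ < Pb⁴⁺ (same group, 1 shell fewer); Pb⁴⁺ < Tl³⁺ (isoelectronic, higher Z=82 is smaller); Tl³⁺ < Hg²⁺ (both 78 e⁻, Z=81>80); Hg²⁺ < Au⁺ (both 78 e⁻, Z=80>79).
Merged order: Si⁴⁺ < Ge⁴⁺ < Sn⁴⁺ < Pb⁴⁺ < Tl³⁺ < Hg²⁺ < Au⁺ — Tl³⁺ is number 5.

5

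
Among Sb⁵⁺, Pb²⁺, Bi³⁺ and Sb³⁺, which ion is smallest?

Sb⁵⁺

Sb⁵⁺ has 46 e⁻ (Z=51), Sb³⁺ has 48 e⁻ (Z=51), Bi³⁺ has 80 e⁻ (Z=83), Pb²⁺ has 80 e⁻ (Z=82). Sb⁵⁺ < Sb³⁺ (same element, +5 vs +3); Sb³⁺ < Bi³⁺ (same group, period 5 vs 6); Bi³⁺ < Pb²⁺ (isoelectronic, higher Z=83 is smaller).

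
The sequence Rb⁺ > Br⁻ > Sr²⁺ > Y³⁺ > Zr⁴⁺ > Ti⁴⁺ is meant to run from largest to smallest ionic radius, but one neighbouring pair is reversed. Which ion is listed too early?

Rb⁺

Check each adjacent pair. Rb⁺ and Br⁻ are reversed: they are isoelectronic (36 e⁻) and Rb has more protons than Br (37 vs 35), making Rb⁺ smaller. No other neighbouring pair contradicts the periodic trends, so Rb⁺ is the ion listed too early.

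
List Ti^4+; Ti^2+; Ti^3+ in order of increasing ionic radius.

These are all Ti ions. Removing more electrons (higher positive charge) pulls the remaining electrons in closer, so Ti^4+ is smallest and Ti^2+ is largest.

Ti^4+ < Ti^3+ < Ti^2+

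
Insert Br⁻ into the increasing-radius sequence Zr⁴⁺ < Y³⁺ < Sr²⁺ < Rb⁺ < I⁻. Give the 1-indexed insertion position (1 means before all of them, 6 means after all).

Electron counts and nuclear charges: Zr⁴⁺ (Z=40, 36 e⁻), Y³⁺ (Z=39, 36 e⁻), Sr²⁺ (Z=38, 36 e⁻), Rb⁺ (Z=37, 36 e⁻), Br⁻ (Z=35, 36 e⁻), I⁻ (Z=53, 54 e⁻). Zr⁴⁺ < Y³⁺ (isoelectronic, higher Z=40 is smaller); Y³⁺ < Sr²⁺ (both 36 e⁻, Z=39>38); Sr²⁺ < Rb⁺ (both 36 e⁻, Z=38>37); Rb⁺ < Br⁻ (isoelectronic, higher Z=37 is smaller); Br⁻ < I⁻ (same group, period 4 vs 5).
The complete sequence is Zr⁴⁺ < Y³⁺ < Sr²⁺ < Rb⁺ < Br⁻ < I⁻. Br⁻ sits at position 5.

5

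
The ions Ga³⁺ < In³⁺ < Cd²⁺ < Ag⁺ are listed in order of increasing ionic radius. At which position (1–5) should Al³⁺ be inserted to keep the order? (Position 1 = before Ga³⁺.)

First list Z and electron count for each: Al³⁺ has 10 e⁻ (Z=13), Ga³⁺ has 28 e⁻ (Z=31), In³⁺ has 46 e⁻ (Z=49), Cd²⁺ has 46 e⁻ (Z=48), Ag⁺ has 46 e⁻ (Z=47). Al³⁺ < Ga³⁺ (same group, period 3 vs 4); Ga³⁺ < In³⁺ (same group, 1 shell fewer); In³⁺ < Cd²⁺ (both 46 e⁻, Z=49>48); Cd²⁺ < Ag⁺ (isoelectronic, higher Z=48 is smaller).
Putting Al³⁺ in gives Al³⁺ < Ga³⁺ < In³⁺ < Cd²⁺ < Ag⁺; it lands at slot 1.

1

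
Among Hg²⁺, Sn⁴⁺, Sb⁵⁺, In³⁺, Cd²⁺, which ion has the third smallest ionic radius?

In³⁺

Work out protons and electrons: Sb⁵⁺: 46 e⁻, Z=51, Sn⁴⁺: 46 e⁻, Z=50, In³⁺: 46 e⁻, Z=49, Cd²⁺: 46 e⁻, Z=48, Hg²⁺: 78 e⁻, Z=80. Sb⁵⁺ < Sn⁴⁺ (both 46 e⁻, Z=51>50); Sn⁴⁺ < In³⁺ (both 46 e⁻, Z=50>49); In³⁺ < Cd²⁺ (both 46 e⁻, Z=49>48); Cd²⁺ < Hg²⁺ (same group, period 5 vs 6).
That gives Sb⁵⁺ < Sn⁴⁺ < In³⁺ < Cd²⁺ < Hg²⁺. From the smallest end, number 3 is In³⁺.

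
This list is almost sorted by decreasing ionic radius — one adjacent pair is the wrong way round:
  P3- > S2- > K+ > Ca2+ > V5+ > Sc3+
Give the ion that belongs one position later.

Check each adjacent pair. V5+ and Sc3+ are reversed: they are isoelectronic (18 e⁻) and V has more protons than Sc (23 vs 21), making V5+ smaller. No other neighbouring pair contradicts the periodic trends, so V5+ is the ion listed too early.

V5+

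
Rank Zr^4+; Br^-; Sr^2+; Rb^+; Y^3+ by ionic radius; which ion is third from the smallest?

All of these have 36 electrons (isoelectronic). With the same electron cloud, the ion with the most protons pulls it in tightest. Nuclear charges: Zr^4+ (Z=40), Y^3+ (Z=39), Sr^2+ (Z=38), Rb^+ (Z=37), Br^- (Z=35). Highest Z is smallest.
So the order is Zr^4+ < Y^3+ < Sr^2+ < Rb^+ < Br^-; the 3rd-smallest ion is Sr^2+.

Sr^2+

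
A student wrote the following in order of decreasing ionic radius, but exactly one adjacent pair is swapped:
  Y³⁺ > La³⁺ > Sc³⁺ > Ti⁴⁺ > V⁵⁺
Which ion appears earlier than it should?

Y³⁺

Check each adjacent pair. Y³⁺ and La³⁺ are reversed: same group and charge — period 5 sits above period 6, so Y³⁺ is smaller. No other neighbouring pair contradicts the periodic trends, so Y³⁺ is the ion listed too early.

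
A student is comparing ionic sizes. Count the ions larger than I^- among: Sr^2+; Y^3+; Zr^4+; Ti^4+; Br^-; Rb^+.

0

First list Z and electron count for each: Ti^4+ has 18 e⁻ (Z=22), Zr^4+ has 36 e⁻ (Z=40), Y^3+ has 36 e⁻ (Z=39), Sr^2+ has 36 e⁻ (Z=38), Rb^+ has 36 e⁻ (Z=37), Br^- has 36 e⁻ (Z=35), I^- has 54 e⁻ (Z=53). Ti^4+ < Zr^4+ (same group, 1 shell fewer); Zr^4+ < Y^3+ (isoelectronic, higher Z=40 is smaller); Y^3+ < Sr^2+ (isoelectronic, higher Z=39 is smaller); Sr^2+ < Rb^+ (isoelectronic, higher Z=38 is smaller); Rb^+ < Br^- (both 36 e⁻, Z=37>35); Br^- < I^- (same group, 1 shell fewer).
Placing each against I^-: smaller — Ti^4+, Zr^4+, Y^3+, Sr^2+, Rb^+, Br^-; larger — none. So 0 are larger.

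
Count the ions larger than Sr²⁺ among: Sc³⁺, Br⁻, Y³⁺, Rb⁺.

Electron counts and nuclear charges: Sc³⁺: 18 e⁻, Z=21, Y³⁺: 36 e⁻, Z=39, Sr²⁺: 36 e⁻, Z=38, Rb⁺: 36 e⁻, Z=37, Br⁻: 36 e⁻, Z=35. Sc³⁺ < Y³⁺ (same group, 1 shell fewer); Y³⁺ < Sr²⁺ (both 36 e⁻, Z=39>38); Sr²⁺ < Rb⁺ (both 36 e⁻, Z=38>37); Rb⁺ < Br⁻ (both 36 e⁻, Z=37>35).
Overall: Sc³⁺ < Y³⁺ < Sr²⁺ < Rb⁺ < Br⁻. Sr²⁺ has 2 below it and 2 above. So 2 are larger.

2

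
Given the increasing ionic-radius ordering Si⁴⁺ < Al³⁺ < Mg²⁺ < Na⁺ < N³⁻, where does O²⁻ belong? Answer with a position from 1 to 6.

All of these have 10 electrons (isoelectronic). With the same electron cloud, the ion with the most protons pulls it in tightest. Nuclear charges: Si⁴⁺ (Z=14), Al³⁺ (Z=13), Mg²⁺ (Z=12), Na⁺ (Z=11), O²⁻ (Z=8), N³⁻ (Z=7). Highest Z is smallest.
The complete sequence is Si⁴⁺ < Al³⁺ < Mg²⁺ < Na⁺ < O²⁻ < N³⁻. O²⁻ sits at position 5.

5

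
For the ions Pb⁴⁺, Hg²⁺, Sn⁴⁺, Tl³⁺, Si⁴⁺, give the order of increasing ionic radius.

Si⁴⁺ < Sn⁴⁺ < Pb⁴⁺ < Tl³⁺ < Hg²⁺

Tabulating Z and e⁻: Si⁴⁺ has 10 e⁻ (Z=14), Sn⁴⁺ has 46 e⁻ (Z=50), Pb⁴⁺ has 78 e⁻ (Z=82), Tl³⁺ has 78 e⁻ (Z=81), Hg²⁺ has 78 e⁻ (Z=80). Si⁴⁺ < Sn⁴⁺ (same group, period 3 vs 5); Sn⁴⁺ < Pb⁴⁺ (same group, 1 shell fewer); Pb⁴⁺ < Tl³⁺ (isoelectronic, higher Z=82 is smaller); Tl³⁺ < Hg²⁺ (isoelectronic, higher Z=81 is smaller).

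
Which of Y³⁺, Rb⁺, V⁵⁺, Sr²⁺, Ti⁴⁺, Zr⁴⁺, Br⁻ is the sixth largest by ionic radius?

Ti⁴⁺

Electron counts and nuclear charges: V⁵⁺: 18 e⁻, Z=23, Ti⁴⁺: 18 e⁻, Z=22, Zr⁴⁺: 36 e⁻, Z=40, Y³⁺: 36 e⁻, Z=39, Sr²⁺: 36 e⁻, Z=38, Rb⁺: 36 e⁻, Z=37, Br⁻: 36 e⁻, Z=35. V⁵⁺ < Ti⁴⁺ (isoelectronic, higher Z=23 is smaller); Ti⁴⁺ < Zr⁴⁺ (same group, period 4 vs 5); Zr⁴⁺ < Y³⁺ (isoelectronic, higher Z=40 is smaller); Y³⁺ < Sr²⁺ (both 36 e⁻, Z=39>38); Sr²⁺ < Rb⁺ (isoelectronic, higher Z=38 is smaller); Rb⁺ < Br⁻ (both 36 e⁻, Z=37>35).
Ordering: V⁵⁺ < Ti⁴⁺ < Zr⁴⁺ < Y³⁺ < Sr²⁺ < Rb⁺ < Br⁻. The sixth largest is Ti⁴⁺.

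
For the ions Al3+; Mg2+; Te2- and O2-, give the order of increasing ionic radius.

Electron counts and nuclear charges: Al3+ (Z=13, 10 e⁻), Mg2+ (Z=12, 10 e⁻), O2- (Z=8, 10 e⁻), Te2- (Z=52, 54 e⁻). Al3+ < Mg2+ (both 10 e⁻, Z=13>12); Mg2+ < O2- (isoelectronic, higher Z=12 is smaller); O2- < Te2- (same group, 3 shells fewer).

Al3+ < Mg2+ < O2- < Te2-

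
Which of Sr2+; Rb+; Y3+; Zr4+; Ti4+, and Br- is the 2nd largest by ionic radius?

Rb+

Ti4+: 18 e⁻, Z=22, Zr4+: 36 e⁻, Z=40, Y3+: 36 e⁻, Z=39, Sr2+: 36 e⁻, Z=38, Rb+: 36 e⁻, Z=37, Br-: 36 e⁻, Z=35. Ti4+ < Zr4+ (same group, 1 shell fewer); Zr4+ < Y3+ (isoelectronic, higher Z=40 is smaller); Y3+ < Sr2+ (both 36 e⁻, Z=39>38); Sr2+ < Rb+ (isoelectronic, higher Z=38 is smaller); Rb+ < Br- (both 36 e⁻, Z=37>35).
Full ascending order: Ti4+ < Zr4+ < Y3+ < Sr2+ < Rb+ < Br-. Counting from the largest, position 2 is Rb+.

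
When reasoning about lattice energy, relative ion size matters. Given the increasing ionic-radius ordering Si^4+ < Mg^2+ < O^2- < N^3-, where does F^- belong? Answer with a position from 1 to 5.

3

These species are isoelectronic with 10 electrons. The only difference is the number of protons: Si^4+ (Z=14), Mg^2+ (Z=12), F^- (Z=9), O^2- (Z=8), N^3- (Z=7). The strongest nuclear pull (Si^4+) gives the smallest ion.
Putting F^- in gives Si^4+ < Mg^2+ < F^- < O^2- < N^3-; it lands at slot 3.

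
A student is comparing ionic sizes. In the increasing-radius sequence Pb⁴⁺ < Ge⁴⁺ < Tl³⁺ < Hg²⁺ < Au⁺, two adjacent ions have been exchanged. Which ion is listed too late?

Ge⁴⁺

Scanning neighbour by neighbour, only Pb⁴⁺/Ge⁴⁺ violates a trend: both in group 14 with the same charge; Ge⁴⁺ (period 4) has the smaller radius. That makes Ge⁴⁺ the one sitting a position late relative to where it belongs.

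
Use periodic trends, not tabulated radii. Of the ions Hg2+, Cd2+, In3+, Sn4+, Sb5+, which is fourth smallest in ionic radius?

First list Z and electron count for each: Sb5+: 46 e⁻, Z=51, Sn4+: 46 e⁻, Z=50, In3+: 46 e⁻, Z=49, Cd2+: 46 e⁻, Z=48, Hg2+: 78 e⁻, Z=80. Sb5+ < Sn4+ (isoelectronic, higher Z=51 is smaller); Sn4+ < In3+ (isoelectronic, higher Z=50 is smaller); In3+ < Cd2+ (both 46 e⁻, Z=49>48); Cd2+ < Hg2+ (same group, period 5 vs 6).
That gives Sb5+ < Sn4+ < In3+ < Cd2+ < Hg2+. From the smallest end, number 4 is Cd2+.

Cd2+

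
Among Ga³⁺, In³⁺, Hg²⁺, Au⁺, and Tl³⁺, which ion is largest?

Tabulating Z and e⁻: Ga³⁺: 28 e⁻, Z=31, In³⁺: 46 e⁻, Z=49, Tl³⁺: 78 e⁻, Z=81, Hg²⁺: 78 e⁻, Z=80, Au⁺: 78 e⁻, Z=79. Ga³⁺ < In³⁺ (same group, period 4 vs 5); In³⁺ < Tl³⁺ (same group, 1 shell fewer); Tl³⁺ < Hg²⁺ (isoelectronic, higher Z=81 is smaller); Hg²⁺ < Au⁺ (isoelectronic, higher Z=80 is smaller).

Au⁺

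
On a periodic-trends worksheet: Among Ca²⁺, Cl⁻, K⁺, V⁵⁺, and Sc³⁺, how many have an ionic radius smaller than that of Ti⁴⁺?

1

These species are isoelectronic with 18 electrons. The only difference is the number of protons: V⁵⁺ (Z=23), Ti⁴⁺ (Z=22), Sc³⁺ (Z=21), Ca²⁺ (Z=20), K⁺ (Z=19), Cl⁻ (Z=17). The strongest nuclear pull (V⁵⁺) gives the smallest ion.
Ordering all of them (including Ti⁴⁺) by radius gives V⁵⁺ < Ti⁴⁺ < Sc³⁺ < Ca²⁺ < K⁺ < Cl⁻. That's 1.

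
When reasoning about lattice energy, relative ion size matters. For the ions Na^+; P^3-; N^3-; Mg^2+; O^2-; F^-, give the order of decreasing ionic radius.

Work out protons and electrons: Mg^2+ (Z=12, 10 e⁻), Na^+ (Z=11, 10 e⁻), F^- (Z=9, 10 e⁻), O^2- (Z=8, 10 e⁻), N^3- (Z=7, 10 e⁻), P^3- (Z=15, 18 e⁻). Mg^2+ < Na^+ (isoelectronic, higher Z=12 is smaller); Na^+ < F^- (both 10 e⁻, Z=11>9); F^- < O^2- (isoelectronic, higher Z=9 is smaller); O^2- < N^3- (isoelectronic, higher Z=8 is smaller); N^3- < P^3- (same group, period 2 vs 3).

P^3- > N^3- > O^2- > F^- > Na^+ > Mg^2+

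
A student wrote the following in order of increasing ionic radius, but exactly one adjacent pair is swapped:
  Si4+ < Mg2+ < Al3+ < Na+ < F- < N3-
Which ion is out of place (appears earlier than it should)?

Compare adjacent ions: they are isoelectronic (10 e⁻) and Al has more protons than Mg (13 vs 12), making Al3+ smaller — yet in this increasing list Mg2+ sits before Al3+. Nothing else is reversed, so Mg2+ should move one place to the right.

Mg2+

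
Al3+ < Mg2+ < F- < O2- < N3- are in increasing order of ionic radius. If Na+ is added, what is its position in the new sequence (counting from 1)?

3

Isoelectronic series (10 e⁻ each). Size is set by nuclear charge: more protons means a smaller ion. Al3+ (Z=13), Mg2+ (Z=12), Na+ (Z=11), F- (Z=9), O2- (Z=8), N3- (Z=7).
The complete sequence is Al3+ < Mg2+ < Na+ < F- < O2- < N3-. Na+ sits at position 3.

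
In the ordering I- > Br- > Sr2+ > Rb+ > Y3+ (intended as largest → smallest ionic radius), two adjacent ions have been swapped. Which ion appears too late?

The pair Sr2+, Rb+ is the wrong way round — Sr2+ and Rb+ share 36 electrons; the higher nuclear charge on Sr (Z=38) contracts it more, so Sr2+ < Rb+. All other adjacent pairs agree with periodic trends, so Rb+ is the misplaced ion.

Rb+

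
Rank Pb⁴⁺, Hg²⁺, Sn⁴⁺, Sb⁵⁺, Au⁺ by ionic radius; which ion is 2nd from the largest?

First list Z and electron count for each: Sb⁵⁺ (Z=51, 46 e⁻), Sn⁴⁺ (Z=50, 46 e⁻), Pb⁴⁺ (Z=82, 78 e⁻), Hg²⁺ (Z=80, 78 e⁻), Au⁺ (Z=79, 78 e⁻). Sb⁵⁺ < Sn⁴⁺ (isoelectronic, higher Z=51 is smaller); Sn⁴⁺ < Pb⁴⁺ (same group, 1 shell fewer); Pb⁴⁺ < Hg²⁺ (isoelectronic, higher Z=82 is smaller); Hg²⁺ < Au⁺ (isoelectronic, higher Z=80 is smaller).
So the order is Sb⁵⁺ < Sn⁴⁺ < Pb⁴⁺ < Hg²⁺ < Au⁺; the 2nd-largest ion is Hg²⁺.

Hg²⁺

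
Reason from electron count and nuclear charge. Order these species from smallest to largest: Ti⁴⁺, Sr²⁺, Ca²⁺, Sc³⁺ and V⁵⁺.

V⁵⁺ < Ti⁴⁺ < Sc³⁺ < Ca²⁺ < Sr²⁺

Tabulating Z and e⁻: V⁵⁺ has 18 e⁻ (Z=23), Ti⁴⁺ has 18 e⁻ (Z=22), Sc³⁺ has 18 e⁻ (Z=21), Ca²⁺ has 18 e⁻ (Z=20), Sr²⁺ has 36 e⁻ (Z=38). V⁵⁺ < Ti⁴⁺ (both 18 e⁻, Z=23>22); Ti⁴⁺ < Sc³⁺ (both 18 e⁻, Z=22>21); Sc³⁺ < Ca²⁺ (both 18 e⁻, Z=21>20); Ca²⁺ < Sr²⁺ (same group, 1 shell fewer).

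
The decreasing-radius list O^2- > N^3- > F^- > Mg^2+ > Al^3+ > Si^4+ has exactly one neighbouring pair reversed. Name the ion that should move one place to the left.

N^3-

Scanning neighbour by neighbour, only O^2-/N^3- violates a trend: they are isoelectronic (10 e⁻) and O has more protons than N (8 vs 7), making O^2- smaller. That makes N^3- the one sitting a position late relative to where it belongs.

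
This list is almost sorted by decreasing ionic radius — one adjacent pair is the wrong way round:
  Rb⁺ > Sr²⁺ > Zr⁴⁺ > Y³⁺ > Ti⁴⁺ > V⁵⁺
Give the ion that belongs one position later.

Scanning neighbour by neighbour, only Zr⁴⁺/Y³⁺ violates a trend: they are isoelectronic (36 e⁻) and Zr has more protons than Y (40 vs 39), making Zr⁴⁺ smaller. That makes Zr⁴⁺ the one sitting a position early relative to where it belongs.

Zr⁴⁺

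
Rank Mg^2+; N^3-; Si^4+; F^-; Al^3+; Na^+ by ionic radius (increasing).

Si^4+ < Al^3+ < Mg^2+ < Na^+ < F^- < N^3-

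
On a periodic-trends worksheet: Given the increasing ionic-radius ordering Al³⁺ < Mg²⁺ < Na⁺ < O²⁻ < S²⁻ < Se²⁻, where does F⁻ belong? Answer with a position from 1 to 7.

First list Z and electron count for each: Al³⁺: 10 e⁻, Z=13, Mg²⁺: 10 e⁻, Z=12, Na⁺: 10 e⁻, Z=11, F⁻: 10 e⁻, Z=9, O²⁻: 10 e⁻, Z=8, S²⁻: 18 e⁻, Z=16, Se²⁻: 36 e⁻, Z=34. Al³⁺ < Mg²⁺ (isoelectronic, higher Z=13 is smaller); Mg²⁺ < Na⁺ (both 10 e⁻, Z=12>11); Na⁺ < F⁻ (isoelectronic, higher Z=11 is smaller); F⁻ < O²⁻ (both 10 e⁻, Z=9>8); O²⁻ < S²⁻ (same group, period 2 vs 3); S²⁻ < Se²⁻ (same group, 1 shell fewer).
Merged order: Al³⁺ < Mg²⁺ < Na⁺ < F⁻ < O²⁻ < S²⁻ < Se²⁻ — F⁻ is number 4.

4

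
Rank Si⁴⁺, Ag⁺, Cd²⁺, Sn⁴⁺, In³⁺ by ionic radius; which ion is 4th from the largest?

Tabulating Z and e⁻: Si⁴⁺: 10 e⁻, Z=14, Sn⁴⁺: 46 e⁻, Z=50, In³⁺: 46 e⁻, Z=49, Cd²⁺: 46 e⁻, Z=48, Ag⁺: 46 e⁻, Z=47. Si⁴⁺ < Sn⁴⁺ (same group, period 3 vs 5); Sn⁴⁺ < In³⁺ (isoelectronic, higher Z=50 is smaller); In³⁺ < Cd²⁺ (isoelectronic, higher Z=49 is smaller); Cd²⁺ < Ag⁺ (isoelectronic, higher Z=48 is smaller).
That gives Si⁴⁺ < Sn⁴⁺ < In³⁺ < Cd²⁺ < Ag⁺. From the largest end, number 4 is Sn⁴⁺.

Sn⁴⁺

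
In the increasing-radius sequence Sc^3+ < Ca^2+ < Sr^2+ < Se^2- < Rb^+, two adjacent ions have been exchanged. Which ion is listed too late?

Compare adjacent ions: both have 36 electrons but Z(Rb)=37 > Z(Se)=34, so Rb^+ should be the smaller of the two — yet in this increasing list Se^2- sits before Rb^+. Nothing else is reversed, so Rb^+ should move one place to the left.

Rb^+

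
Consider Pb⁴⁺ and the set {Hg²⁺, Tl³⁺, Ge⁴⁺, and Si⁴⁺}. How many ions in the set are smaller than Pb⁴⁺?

2

First list Z and electron count for each: Si⁴⁺: 10 e⁻, Z=14, Ge⁴⁺: 28 e⁻, Z=32, Pb⁴⁺: 78 e⁻, Z=82, Tl³⁺: 78 e⁻, Z=81, Hg²⁺: 78 e⁻, Z=80. Si⁴⁺ < Ge⁴⁺ (same group, 1 shell fewer); Ge⁴⁺ < Pb⁴⁺ (same group, period 4 vs 6); Pb⁴⁺ < Tl³⁺ (isoelectronic, higher Z=82 is smaller); Tl³⁺ < Hg²⁺ (both 78 e⁻, Z=81>80).
Ordering all of them (including Pb⁴⁺) by radius gives Si⁴⁺ < Ge⁴⁺ < Pb⁴⁺ < Tl³⁺ < Hg²⁺. So 2 are smaller.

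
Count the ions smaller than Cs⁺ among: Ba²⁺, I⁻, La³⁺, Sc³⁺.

3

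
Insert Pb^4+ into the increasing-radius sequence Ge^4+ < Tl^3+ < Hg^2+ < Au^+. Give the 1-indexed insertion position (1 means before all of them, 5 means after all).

First list Z and electron count for each: Ge^4+: 28 e⁻, Z=32, Pb^4+: 78 e⁻, Z=82, Tl^3+: 78 e⁻, Z=81, Hg^2+: 78 e⁻, Z=80, Au^+: 78 e⁻, Z=79. Ge^4+ < Pb^4+ (same group, period 4 vs 6); Pb^4+ < Tl^3+ (isoelectronic, higher Z=82 is smaller); Tl^3+ < Hg^2+ (both 78 e⁻, Z=81>80); Hg^2+ < Au^+ (isoelectronic, higher Z=80 is smaller).
The complete sequence is Ge^4+ < Pb^4+ < Tl^3+ < Hg^2+ < Au^+. Pb^4+ sits at position 2.

2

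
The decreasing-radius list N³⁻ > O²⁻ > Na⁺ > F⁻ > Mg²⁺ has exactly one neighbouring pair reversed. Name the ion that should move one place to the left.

F⁻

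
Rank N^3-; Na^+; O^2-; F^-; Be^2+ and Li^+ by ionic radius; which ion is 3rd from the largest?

Electron counts and nuclear charges: Be^2+ has 2 e⁻ (Z=4), Li^+ has 2 e⁻ (Z=3), Na^+ has 10 e⁻ (Z=11), F^- has 10 e⁻ (Z=9), O^2- has 10 e⁻ (Z=8), N^3- has 10 e⁻ (Z=7). Be^2+ < Li^+ (both 2 e⁻, Z=4>3); Li^+ < Na^+ (same group, 1 shell fewer); Na^+ < F^- (both 10 e⁻, Z=11>9); F^- < O^2- (isoelectronic, higher Z=9 is smaller); O^2- < N^3- (isoelectronic, higher Z=8 is smaller).
Full ascending order: Be^2+ < Li^+ < Na^+ < F^- < O^2- < N^3-. Counting from the largest, position 3 is F^-.

F^-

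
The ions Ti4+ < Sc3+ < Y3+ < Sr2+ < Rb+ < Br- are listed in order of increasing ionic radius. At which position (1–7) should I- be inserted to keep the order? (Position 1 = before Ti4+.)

Tabulating Z and e⁻: Ti4+: 18 e⁻, Z=22, Sc3+: 18 e⁻, Z=21, Y3+: 36 e⁻, Z=39, Sr2+: 36 e⁻, Z=38, Rb+: 36 e⁻, Z=37, Br-: 36 e⁻, Z=35, I-: 54 e⁻, Z=53. Ti4+ < Sc3+ (isoelectronic, higher Z=22 is smaller); Sc3+ < Y3+ (same group, period 4 vs 5); Y3+ < Sr2+ (isoelectronic, higher Z=39 is smaller); Sr2+ < Rb+ (isoelectronic, higher Z=38 is smaller); Rb+ < Br- (both 36 e⁻, Z=37>35); Br- < I- (same group, 1 shell fewer).
With I- included the full order is Ti4+ < Sc3+ < Y3+ < Sr2+ < Rb+ < Br- < I-, so it takes position 7.

7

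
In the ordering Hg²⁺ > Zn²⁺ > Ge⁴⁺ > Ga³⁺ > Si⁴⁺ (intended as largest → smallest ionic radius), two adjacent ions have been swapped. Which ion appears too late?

Ga³⁺

Scanning neighbour by neighbour, only Ge⁴⁺/Ga³⁺ violates a trend: Ge⁴⁺ and Ga³⁺ share 28 electrons; the higher nuclear charge on Ge (Z=32) contracts it more, so Ge⁴⁺ < Ga³⁺. That makes Ga³⁺ the one sitting a position late relative to where it belongs.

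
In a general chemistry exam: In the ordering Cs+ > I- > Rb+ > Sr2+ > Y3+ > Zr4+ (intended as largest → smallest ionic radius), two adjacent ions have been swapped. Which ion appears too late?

Compare adjacent ions: Cs+ and I- share 54 electrons; the higher nuclear charge on Cs (Z=55) contracts it more, so Cs+ < I- — yet in this decreasing list Cs+ sits before I-. Nothing else is reversed, so I- should move one place to the left.

I-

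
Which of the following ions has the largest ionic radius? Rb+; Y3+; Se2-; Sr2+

Se2-

These species are isoelectronic with 36 electrons. The only difference is the number of protons: Y3+ (Z=39), Sr2+ (Z=38), Rb+ (Z=37), Se2- (Z=34). The strongest nuclear pull (Y3+) gives the smallest ion.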